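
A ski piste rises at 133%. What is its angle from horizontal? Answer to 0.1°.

tan θ = 133/100 = 1.3300
θ = arctan(1.3300) = 53.06°

53.1°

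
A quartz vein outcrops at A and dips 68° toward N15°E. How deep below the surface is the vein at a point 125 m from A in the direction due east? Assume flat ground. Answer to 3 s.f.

80.1 m

The hole lies 75° from the dip direction, so the down-dip offset is 125 × cos 75° = 32.35 m.
Depth = down-dip offset × tan(dip) = 32.35 × tan 68° = 32.35 × 2.4751
Depth = 80.07 m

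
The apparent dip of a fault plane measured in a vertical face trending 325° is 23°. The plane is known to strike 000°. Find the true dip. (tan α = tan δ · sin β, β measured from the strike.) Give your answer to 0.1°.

β = acute angle between strike 000° and section 325° = 35°.
tan(true dip) = tan 23° / sin 35° = 0.7400
true dip = arctan 0.7400 = 36.50°

36.5°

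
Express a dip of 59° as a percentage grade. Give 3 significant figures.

grade % = 100 × tan 59° = 100 × 1.6643

166%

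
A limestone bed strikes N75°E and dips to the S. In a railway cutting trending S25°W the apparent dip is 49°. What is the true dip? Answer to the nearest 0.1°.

The section is 50° from the strike.
tan(true dip) = tan 49° / sin 50° = 1.5017
δ = arctan(1.5017) = 56.34°

56.3°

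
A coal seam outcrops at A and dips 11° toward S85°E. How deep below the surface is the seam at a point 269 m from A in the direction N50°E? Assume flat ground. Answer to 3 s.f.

37.0 m

The hole lies 45° from the dip direction, so the down-dip offset is 269 × cos 45° = 190.21 m.
Depth = down-dip offset × tan(dip) = 190.21 × tan 11° = 190.21 × 0.1944
Depth = 36.97 m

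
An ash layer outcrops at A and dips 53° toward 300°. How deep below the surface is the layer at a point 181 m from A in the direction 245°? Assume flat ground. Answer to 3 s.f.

138 m

The hole lies 55° from the dip direction, so the down-dip offset is 181 × cos 55° = 103.82 m.
Depth = down-dip offset × tan(dip) = 103.82 × tan 53° = 103.82 × 1.3270
Depth = 137.77 m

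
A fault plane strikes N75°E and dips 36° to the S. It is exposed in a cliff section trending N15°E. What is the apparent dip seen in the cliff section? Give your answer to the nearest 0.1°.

32.2°

The section lies 60° from the strike.
tan(apparent dip) = tan 36° · sin 60° = 0.6292
α = arctan(0.6292) = 32.18°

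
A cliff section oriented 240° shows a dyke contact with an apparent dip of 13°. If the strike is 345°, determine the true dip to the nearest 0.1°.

13.4°

The section is 75° from the strike.
tan(true dip) = tan 13° / sin 75° = 0.2390
δ = arctan(0.2390) = 13.44°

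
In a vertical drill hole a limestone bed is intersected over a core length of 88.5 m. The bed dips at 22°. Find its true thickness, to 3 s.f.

82.1 m

True thickness t = h · cos(dip) = 88.5 × cos 22°
t = 88.5 × 0.9272 = 82.056 m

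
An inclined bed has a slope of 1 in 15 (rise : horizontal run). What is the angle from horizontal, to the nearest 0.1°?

tan θ = 1/15 = 0.0667
θ = arctan(0.0667) = 3.81°

3.8°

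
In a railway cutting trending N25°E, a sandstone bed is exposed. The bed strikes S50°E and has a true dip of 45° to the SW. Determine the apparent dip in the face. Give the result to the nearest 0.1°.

The strike is S50°E and the section trends N25°E; the acute angle between them is β = 75°.
tan α = tan 45° × sin 75° = 1.0000 × 0.9659 = 0.9659
apparent dip = arctan 0.9659 = 44.01°

44.0°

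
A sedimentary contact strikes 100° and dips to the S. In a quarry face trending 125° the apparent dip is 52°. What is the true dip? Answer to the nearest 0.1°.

71.7°

The section is 25° from the strike.
tan δ = tan α / sin β = tan 52° / sin 25° = 1.2799 / 0.4226 = 3.0286
δ = arctan(3.0286) = 71.73°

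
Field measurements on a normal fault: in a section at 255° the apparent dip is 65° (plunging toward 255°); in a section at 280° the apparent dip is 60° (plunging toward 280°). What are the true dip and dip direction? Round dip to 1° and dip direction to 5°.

The two traces are lines in the plane: v₁ = (sin 255°·cos 65°, cos 255°·cos 65°, −sin 65°), v₂ = (sin 280°·cos 60°, cos 280°·cos 60°, −sin 60°).
The plane normal is n = v₁ × v₂ ∝ (-0.173, -0.093, 0.089).
tan δ = √(n_x²+n_y²)/n_z = 0.197/0.089, so δ = 65.6°.
The horizontal component of n points toward azimuth atan2(n_x, n_y) = 242°, the dip direction.

true dip 66°, dip direction 240°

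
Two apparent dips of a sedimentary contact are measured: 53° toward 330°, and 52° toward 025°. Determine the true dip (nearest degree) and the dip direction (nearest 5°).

The two traces are lines in the plane: v₁ = (sin 330°·cos 53°, cos 330°·cos 53°, −sin 53°), v₂ = (sin 25°·cos 52°, cos 25°·cos 52°, −sin 52°).
The plane normal is n = v₁ × v₂ ∝ (-0.035, 0.445, 0.304).
tan δ = √(n_x²+n_y²)/n_z = 0.446/0.304, so δ = 55.8°.
Dip direction = azimuth of (n_x, n_y) = atan2(-0.035, 0.445) = 356°.

true dip 56°, dip direction 355°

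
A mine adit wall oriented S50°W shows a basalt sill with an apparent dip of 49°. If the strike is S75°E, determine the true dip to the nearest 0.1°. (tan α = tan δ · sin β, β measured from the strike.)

54.5°

The section is 55° from the strike.
tan(true dip) = tan 49° / sin 55° = 1.4043
true dip = arctan 1.4043 = 54.55°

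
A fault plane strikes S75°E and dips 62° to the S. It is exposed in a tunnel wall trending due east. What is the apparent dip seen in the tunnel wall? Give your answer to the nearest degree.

The strike is S75°E and the section trends due east; the acute angle between them is β = 15°.
tan α = tan 62° × sin 15° = 1.8807 × 0.2588 = 0.4868
α = arctan(0.4868) = 25.96°

26°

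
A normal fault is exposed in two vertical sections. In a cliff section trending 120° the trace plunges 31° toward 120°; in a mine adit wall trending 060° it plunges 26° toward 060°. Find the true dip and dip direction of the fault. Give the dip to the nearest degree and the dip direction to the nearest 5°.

true dip 33°, dip direction 100°

Represent each trace as a vector plunging at its apparent dip toward its trend (east-north-up frame): v₁ = (0.742, -0.429, -0.515), v₂ = (0.778, 0.449, -0.438).
Cross product v₁ × v₂ gives the pole to the plane: n ∝ (0.419, -0.075, 0.667).
tan δ = √(n_x²+n_y²)/n_z = 0.426/0.667, so δ = 32.6°.
The horizontal component of n points toward azimuth atan2(n_x, n_y) = 100°, the dip direction.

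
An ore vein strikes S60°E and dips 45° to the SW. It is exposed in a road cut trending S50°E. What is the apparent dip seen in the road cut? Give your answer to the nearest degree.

Angle between strike (S60°E) and section (S50°E): β = 10°.
tan α = tan 45° × sin 10° = 1.0000 × 0.1736 = 0.1736
apparent dip = arctan 0.1736 = 9.85°

10°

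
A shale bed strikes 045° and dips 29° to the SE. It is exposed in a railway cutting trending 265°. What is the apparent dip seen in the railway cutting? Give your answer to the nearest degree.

20°

Angle between strike (045°) and section (265°): β = 40°.
tan α = tan 29° × sin 40° = 0.5543 × 0.6428 = 0.3563
apparent dip = arctan 0.3563 = 19.61°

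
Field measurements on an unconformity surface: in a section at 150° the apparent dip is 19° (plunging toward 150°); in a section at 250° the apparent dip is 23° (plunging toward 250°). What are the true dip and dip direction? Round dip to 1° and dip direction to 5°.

true dip 31°, dip direction 205°

Each apparent-dip line lies in the plane. As unit vectors (x east, y north, z up), v₁ plunges 19°→150° and v₂ plunges 23°→250°.
The plane normal is n = v₁ × v₂ ∝ (-0.217, -0.466, 0.857).
Dip δ = arctan(|n_h|/n_z) = arctan(0.515/0.857) = 31.0°.
The horizontal component of n points toward azimuth atan2(n_x, n_y) = 205°, the dip direction.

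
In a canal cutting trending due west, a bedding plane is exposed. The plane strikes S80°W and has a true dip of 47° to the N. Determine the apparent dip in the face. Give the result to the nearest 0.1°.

Angle between strike (S80°W) and section (due west): β = 10°.
tan(apparent dip) = tan 47° · sin 10° = 0.1862
apparent dip = arctan 0.1862 = 10.55°

10.5°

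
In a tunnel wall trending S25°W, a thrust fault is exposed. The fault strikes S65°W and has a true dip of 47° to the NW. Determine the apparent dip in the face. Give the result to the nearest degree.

Angle between strike (S65°W) and section (S25°W): β = 40°.
tan α = tan 47° × sin 40° = 1.0724 × 0.6428 = 0.6893
α = arctan(0.6893) = 34.58°

35°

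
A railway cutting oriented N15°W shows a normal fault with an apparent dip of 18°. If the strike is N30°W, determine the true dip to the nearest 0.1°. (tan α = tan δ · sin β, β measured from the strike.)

51.5°

β = acute angle between strike N30°W and section N15°W = 15°.
tan(true dip) = tan 18° / sin 15° = 1.2554
true dip = arctan 1.2554 = 51.46°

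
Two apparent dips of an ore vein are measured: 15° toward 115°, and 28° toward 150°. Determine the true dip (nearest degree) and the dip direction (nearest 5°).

true dip 31°, dip direction 180°

Each apparent-dip line lies in the plane. As unit vectors (x east, y north, z up), v₁ plunges 15°→115° and v₂ plunges 28°→150°.
The plane normal is n = v₁ × v₂ ∝ (0.006, -0.297, 0.489).
tan δ = √(n_x²+n_y²)/n_z = 0.297/0.489, so δ = 31.2°.
Dip direction = azimuth of (n_x, n_y) = atan2(0.006, -0.297) = 179°.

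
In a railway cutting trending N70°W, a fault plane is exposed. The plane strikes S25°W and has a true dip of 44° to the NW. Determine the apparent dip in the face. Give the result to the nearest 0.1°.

43.9°

The strike is S25°W and the section trends N70°W; the acute angle between them is β = 85°.
tan α = tan 44° × sin 85° = 0.9657 × 0.9962 = 0.9620
α = arctan(0.9620) = 43.89°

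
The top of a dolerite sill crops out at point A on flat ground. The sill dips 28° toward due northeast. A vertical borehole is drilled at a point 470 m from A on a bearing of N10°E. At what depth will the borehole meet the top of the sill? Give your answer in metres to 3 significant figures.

205 m

The hole lies 35° from the dip direction, so the down-dip offset is 470 × cos 35° = 385.00 m.
Depth = down-dip offset × tan(dip) = 385.00 × tan 28° = 385.00 × 0.5317
Depth = 204.71 m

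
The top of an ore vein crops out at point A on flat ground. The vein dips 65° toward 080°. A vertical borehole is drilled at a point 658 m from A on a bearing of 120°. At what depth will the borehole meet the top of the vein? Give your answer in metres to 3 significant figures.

1080 m

The hole lies 40° from the dip direction, so the down-dip offset is 658 × cos 40° = 504.06 m.
Depth = down-dip offset × tan(dip) = 504.06 × tan 65° = 504.06 × 2.1445
Depth = 1080.95 m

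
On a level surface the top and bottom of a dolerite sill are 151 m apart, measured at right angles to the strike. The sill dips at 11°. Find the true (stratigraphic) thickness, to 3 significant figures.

28.8 m

True thickness t = w · sin(dip) = 151 × sin 11°
t = 151 × 0.1908 = 28.812 m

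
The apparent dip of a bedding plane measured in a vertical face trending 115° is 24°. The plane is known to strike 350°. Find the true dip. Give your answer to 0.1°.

28.5°

The section is 55° from the strike.
tan δ = tan α / sin β = tan 24° / sin 55° = 0.4452 / 0.8192 = 0.5435
δ = arctan(0.5435) = 28.53°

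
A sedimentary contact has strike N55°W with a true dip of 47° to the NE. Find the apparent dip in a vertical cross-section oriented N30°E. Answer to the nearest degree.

Angle between strike (N55°W) and section (N30°E): β = 85°.
tan(apparent dip) = tan 47° · sin 85° = 1.0683
apparent dip = arctan 1.0683 = 46.89°

47°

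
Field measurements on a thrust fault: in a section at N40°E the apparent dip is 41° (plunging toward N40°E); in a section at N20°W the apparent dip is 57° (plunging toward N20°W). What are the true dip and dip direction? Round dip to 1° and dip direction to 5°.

The two traces are lines in the plane: v₁ = (sin 40°·cos 41°, cos 40°·cos 41°, −sin 41°), v₂ = (sin 340°·cos 57°, cos 340°·cos 57°, −sin 57°).
The plane normal is n = v₁ × v₂ ∝ (-0.149, 0.529, 0.356).
tan δ = √(n_x²+n_y²)/n_z = 0.550/0.356, so δ = 57.1°.
The horizontal component of n points toward azimuth atan2(n_x, n_y) = 344°, the dip direction.

true dip 57°, dip direction 345°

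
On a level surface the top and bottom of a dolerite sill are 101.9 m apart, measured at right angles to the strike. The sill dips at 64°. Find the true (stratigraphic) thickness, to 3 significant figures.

91.6 m

True thickness t = w · sin(dip) = 101.9 × sin 64°
t = 101.9 × 0.8988 = 91.587 m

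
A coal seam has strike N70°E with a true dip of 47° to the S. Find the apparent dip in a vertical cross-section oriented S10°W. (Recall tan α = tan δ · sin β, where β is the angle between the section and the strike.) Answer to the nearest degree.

The strike is N70°E and the section trends S10°W; the acute angle between them is β = 60°.
tan α = tan 47° × sin 60° = 1.0724 × 0.8660 = 0.9287
α = arctan(0.9287) = 42.88°

43°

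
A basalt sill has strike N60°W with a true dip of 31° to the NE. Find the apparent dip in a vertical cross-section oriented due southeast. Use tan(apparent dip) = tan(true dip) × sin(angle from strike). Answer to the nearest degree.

Angle between strike (N60°W) and section (due southeast): β = 15°.
tan α = tan 31° × sin 15° = 0.6009 × 0.2588 = 0.1555
α = arctan(0.1555) = 8.84°

9°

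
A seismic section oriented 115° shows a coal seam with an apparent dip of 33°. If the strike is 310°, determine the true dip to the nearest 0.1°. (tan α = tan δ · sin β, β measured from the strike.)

The section is 15° from the strike.
tan δ = tan α / sin β = tan 33° / sin 15° = 0.6494 / 0.2588 = 2.5091
δ = arctan(2.5091) = 68.27°

68.3°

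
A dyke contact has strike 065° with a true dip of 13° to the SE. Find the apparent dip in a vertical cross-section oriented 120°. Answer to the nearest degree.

The strike is 065° and the section trends 120°; the acute angle between them is β = 55°.
tan α = tan 13° × sin 55° = 0.2309 × 0.8192 = 0.1891
α = arctan(0.1891) = 10.71°

11°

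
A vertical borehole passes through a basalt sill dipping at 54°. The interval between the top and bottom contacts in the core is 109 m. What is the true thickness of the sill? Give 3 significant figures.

True thickness t = h · cos(dip) = 109 × cos 54°
t = 109 × 0.5878 = 64.069 m

64.1 m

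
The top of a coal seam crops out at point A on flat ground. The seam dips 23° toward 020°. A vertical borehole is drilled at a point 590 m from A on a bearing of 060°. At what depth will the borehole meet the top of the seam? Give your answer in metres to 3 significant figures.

The hole lies 40° from the dip direction, so the down-dip offset is 590 × cos 40° = 451.97 m.
Depth = down-dip offset × tan(dip) = 451.97 × tan 23° = 451.97 × 0.4245
Depth = 191.85 m

192 m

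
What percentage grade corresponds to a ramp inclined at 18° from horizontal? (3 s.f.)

grade % = 100 × tan 18° = 100 × 0.3249

32.5%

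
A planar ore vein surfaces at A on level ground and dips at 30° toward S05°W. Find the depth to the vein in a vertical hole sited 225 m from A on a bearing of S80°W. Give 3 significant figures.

33.6 m

The hole lies 75° from the dip direction, so the down-dip offset is 225 × cos 75° = 58.23 m.
Depth = down-dip offset × tan(dip) = 58.23 × tan 30° = 58.23 × 0.5774
Depth = 33.62 m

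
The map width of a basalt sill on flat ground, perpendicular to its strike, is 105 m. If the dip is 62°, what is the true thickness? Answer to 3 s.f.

92.7 m

True thickness t = w · sin(dip) = 105 × sin 62°
t = 105 × 0.8829 = 92.709 m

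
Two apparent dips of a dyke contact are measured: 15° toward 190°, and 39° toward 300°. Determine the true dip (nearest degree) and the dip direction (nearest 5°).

The two traces are lines in the plane: v₁ = (sin 190°·cos 15°, cos 190°·cos 15°, −sin 15°), v₂ = (sin 300°·cos 39°, cos 300°·cos 39°, −sin 39°).
The plane normal is n = v₁ × v₂ ∝ (-0.699, -0.069, 0.705).
True dip = arccos(n_z / |n|) = arccos(0.7085) = 44.9°.
The horizontal component of n points toward azimuth atan2(n_x, n_y) = 264°, the dip direction.

true dip 45°, dip direction 265°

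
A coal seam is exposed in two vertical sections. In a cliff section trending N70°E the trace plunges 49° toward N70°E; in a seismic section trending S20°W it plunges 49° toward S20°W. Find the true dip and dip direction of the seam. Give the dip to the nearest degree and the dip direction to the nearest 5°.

The two traces are lines in the plane: v₁ = (sin 70°·cos 49°, cos 70°·cos 49°, −sin 49°), v₂ = (sin 200°·cos 49°, cos 200°·cos 49°, −sin 49°).
n = v₁ × v₂ = (0.635, -0.635, 0.330) (taken with n_z > 0).
Dip δ = arctan(|n_h|/n_z) = arctan(0.897/0.330) = 69.8°.
The horizontal component of n points toward azimuth atan2(n_x, n_y) = 135°, the dip direction.

true dip 70°, dip direction 135°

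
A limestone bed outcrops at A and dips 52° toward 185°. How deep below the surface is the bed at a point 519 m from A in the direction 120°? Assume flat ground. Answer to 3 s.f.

281 m

The hole lies 65° from the dip direction, so the down-dip offset is 519 × cos 65° = 219.34 m.
Depth = down-dip offset × tan(dip) = 219.34 × tan 52° = 219.34 × 1.2799
Depth = 280.74 m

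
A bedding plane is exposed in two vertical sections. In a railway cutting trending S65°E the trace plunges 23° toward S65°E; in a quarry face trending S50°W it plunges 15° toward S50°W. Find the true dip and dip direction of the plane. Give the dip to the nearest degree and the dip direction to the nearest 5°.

true dip 33°, dip direction 165°

Each apparent-dip line lies in the plane. As unit vectors (x east, y north, z up), v₁ plunges 23°→S65°E and v₂ plunges 15°→S50°W.
n = v₁ × v₂ = (0.142, -0.505, 0.806) (taken with n_z > 0).
tan δ = √(n_x²+n_y²)/n_z = 0.525/0.806, so δ = 33.1°.
Dip direction = atan2(0.142, -0.505) = 164° (azimuth of n's horizontal projection).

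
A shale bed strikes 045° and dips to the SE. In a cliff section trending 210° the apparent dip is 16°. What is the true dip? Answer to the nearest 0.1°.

47.9°

β = acute angle between strike 045° and section 210° = 15°.
tan(true dip) = tan 16° / sin 15° = 1.1079
true dip = arctan 1.1079 = 47.93°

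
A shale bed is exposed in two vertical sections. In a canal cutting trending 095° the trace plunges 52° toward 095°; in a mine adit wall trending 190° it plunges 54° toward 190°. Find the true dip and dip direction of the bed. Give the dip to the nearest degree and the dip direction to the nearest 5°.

true dip 63°, dip direction 145°

The two traces are lines in the plane: v₁ = (sin 95°·cos 52°, cos 95°·cos 52°, −sin 52°), v₂ = (sin 190°·cos 54°, cos 190°·cos 54°, −sin 54°).
The plane normal is n = v₁ × v₂ ∝ (0.413, -0.577, 0.360).
Dip δ = arctan(|n_h|/n_z) = arctan(0.709/0.360) = 63.1°.
The horizontal component of n points toward azimuth atan2(n_x, n_y) = 144°, the dip direction.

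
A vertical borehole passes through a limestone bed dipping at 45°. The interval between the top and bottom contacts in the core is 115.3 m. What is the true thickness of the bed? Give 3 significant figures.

True thickness t = h · cos(dip) = 115.3 × cos 45°
t = 115.3 × 0.7071 = 81.529 m

81.5 m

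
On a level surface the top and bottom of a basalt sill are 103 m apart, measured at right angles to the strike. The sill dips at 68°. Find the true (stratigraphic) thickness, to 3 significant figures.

95.5 m

True thickness t = w · sin(dip) = 103 × sin 68°
t = 103 × 0.9272 = 95.500 m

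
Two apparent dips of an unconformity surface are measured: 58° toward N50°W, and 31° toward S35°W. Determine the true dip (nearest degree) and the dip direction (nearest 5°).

Each apparent-dip line lies in the plane. As unit vectors (x east, y north, z up), v₁ plunges 58°→N50°W and v₂ plunges 31°→S35°W.
Cross product v₁ × v₂ gives the pole to the plane: n ∝ (-0.771, 0.208, 0.453).
True dip = arccos(n_z / |n|) = arccos(0.4931) = 60.5°.
The horizontal component of n points toward azimuth atan2(n_x, n_y) = 285°, the dip direction.

true dip 60°, dip direction 285°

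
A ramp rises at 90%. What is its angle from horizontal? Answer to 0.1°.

42.0°

tan θ = 90/100 = 0.9000
θ = arctan(0.9000) = 41.99°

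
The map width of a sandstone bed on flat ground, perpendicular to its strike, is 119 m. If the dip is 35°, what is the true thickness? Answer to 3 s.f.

True thickness t = w · sin(dip) = 119 × sin 35°
t = 119 × 0.5736 = 68.256 m

68.3 m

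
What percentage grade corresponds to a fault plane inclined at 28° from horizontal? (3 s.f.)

grade % = 100 × tan 28° = 100 × 0.5317

53.2%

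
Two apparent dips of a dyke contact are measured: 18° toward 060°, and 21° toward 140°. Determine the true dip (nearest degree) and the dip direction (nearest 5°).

Each apparent-dip line lies in the plane. As unit vectors (x east, y north, z up), v₁ plunges 18°→060° and v₂ plunges 21°→140°.
The plane normal is n = v₁ × v₂ ∝ (0.391, -0.110, 0.874).
Dip δ = arctan(|n_h|/n_z) = arctan(0.407/0.874) = 24.9°.
Dip direction = azimuth of (n_x, n_y) = atan2(0.391, -0.110) = 106°.

true dip 25°, dip direction 105°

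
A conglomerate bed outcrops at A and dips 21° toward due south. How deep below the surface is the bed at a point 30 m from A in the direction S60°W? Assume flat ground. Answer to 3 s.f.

5.76 m

The hole lies 60° from the dip direction, so the down-dip offset is 30 × cos 60° = 15.00 m.
Depth = down-dip offset × tan(dip) = 15.00 × tan 21° = 15.00 × 0.3839
Depth = 5.76 m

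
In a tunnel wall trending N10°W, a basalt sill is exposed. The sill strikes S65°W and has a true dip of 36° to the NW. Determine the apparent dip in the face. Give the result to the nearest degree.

35°

Angle between strike (S65°W) and section (N10°W): β = 75°.
tan α = tan 36° × sin 75° = 0.7265 × 0.9659 = 0.7018
apparent dip = arctan 0.7018 = 35.06°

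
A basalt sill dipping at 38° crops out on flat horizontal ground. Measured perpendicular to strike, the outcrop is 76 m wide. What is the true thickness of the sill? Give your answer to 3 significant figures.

True thickness t = w · sin(dip) = 76 × sin 38°
t = 76 × 0.6157 = 46.790 m

46.8 m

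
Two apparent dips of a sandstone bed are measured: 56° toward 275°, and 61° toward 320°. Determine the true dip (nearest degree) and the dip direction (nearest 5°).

true dip 61°, dip direction 310°

Represent each trace as a vector plunging at its apparent dip toward its trend (east-north-up frame): v₁ = (-0.557, 0.049, -0.829), v₂ = (-0.312, 0.371, -0.875).
n = v₁ × v₂ = (-0.265, 0.229, 0.192) (taken with n_z > 0).
Dip δ = arctan(|n_h|/n_z) = arctan(0.350/0.192) = 61.3°.
Dip direction = atan2(-0.265, 0.229) = 311° (azimuth of n's horizontal projection).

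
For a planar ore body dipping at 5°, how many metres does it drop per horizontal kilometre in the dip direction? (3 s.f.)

87.5 m

drop per km = 1000 × tan 5° = 1000 × 0.0875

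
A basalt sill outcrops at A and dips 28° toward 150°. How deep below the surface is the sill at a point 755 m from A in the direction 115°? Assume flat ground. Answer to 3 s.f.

329 m

The hole lies 35° from the dip direction, so the down-dip offset is 755 × cos 35° = 618.46 m.
Depth = down-dip offset × tan(dip) = 618.46 × tan 28° = 618.46 × 0.5317
Depth = 328.84 m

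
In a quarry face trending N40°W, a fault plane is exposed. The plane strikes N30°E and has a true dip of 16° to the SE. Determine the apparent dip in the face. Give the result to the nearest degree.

The section lies 70° from the strike.
tan α = tan 16° × sin 70° = 0.2867 × 0.9397 = 0.2695
apparent dip = arctan 0.2695 = 15.08°

15°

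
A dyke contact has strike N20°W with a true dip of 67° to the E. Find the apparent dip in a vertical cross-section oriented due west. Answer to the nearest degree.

The section lies 70° from the strike.
tan(apparent dip) = tan 67° · sin 70° = 2.2138
α = arctan(2.2138) = 65.69°

66°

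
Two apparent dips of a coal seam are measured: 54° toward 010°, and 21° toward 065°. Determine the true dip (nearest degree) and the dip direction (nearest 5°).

The two traces are lines in the plane: v₁ = (sin 10°·cos 54°, cos 10°·cos 54°, −sin 54°), v₂ = (sin 65°·cos 21°, cos 65°·cos 21°, −sin 21°).
Cross product v₁ × v₂ gives the pole to the plane: n ∝ (-0.112, 0.648, 0.450).
True dip = arccos(n_z / |n|) = arccos(0.5644) = 55.6°.
Dip direction = atan2(-0.112, 0.648) = 350° (azimuth of n's horizontal projection).

true dip 56°, dip direction 350°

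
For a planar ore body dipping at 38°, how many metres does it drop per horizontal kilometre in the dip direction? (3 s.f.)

drop per km = 1000 × tan 38° = 1000 × 0.7813

781 m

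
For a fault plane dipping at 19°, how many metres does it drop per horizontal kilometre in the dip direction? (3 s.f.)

drop per km = 1000 × tan 19° = 1000 × 0.3443

344 m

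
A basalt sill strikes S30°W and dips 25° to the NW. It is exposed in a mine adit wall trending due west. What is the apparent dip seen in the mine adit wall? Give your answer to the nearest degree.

22°

The strike is S30°W and the section trends due west; the acute angle between them is β = 60°.
tan(apparent dip) = tan 25° · sin 60° = 0.4038
apparent dip = arctan 0.4038 = 21.99°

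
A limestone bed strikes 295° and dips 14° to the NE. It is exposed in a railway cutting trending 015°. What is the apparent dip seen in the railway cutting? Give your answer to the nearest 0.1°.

Angle between strike (295°) and section (015°): β = 80°.
tan α = tan 14° × sin 80° = 0.2493 × 0.9848 = 0.2455
apparent dip = arctan 0.2455 = 13.80°

13.8°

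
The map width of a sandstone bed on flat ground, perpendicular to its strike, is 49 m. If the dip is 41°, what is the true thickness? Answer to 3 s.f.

32.1 m

True thickness t = w · sin(dip) = 49 × sin 41°
t = 49 × 0.6561 = 32.147 m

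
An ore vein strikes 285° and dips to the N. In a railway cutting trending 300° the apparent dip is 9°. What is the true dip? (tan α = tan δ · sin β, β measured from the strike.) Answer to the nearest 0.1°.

β = acute angle between strike 285° and section 300° = 15°.
tan(true dip) = tan 9° / sin 15° = 0.6120
true dip = arctan 0.6120 = 31.46°

31.5°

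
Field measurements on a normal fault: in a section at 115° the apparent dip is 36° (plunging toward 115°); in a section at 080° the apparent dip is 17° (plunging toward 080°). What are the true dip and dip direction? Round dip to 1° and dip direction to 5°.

true dip 41°, dip direction 150°

Represent each trace as a vector plunging at its apparent dip toward its trend (east-north-up frame): v₁ = (0.733, -0.342, -0.588), v₂ = (0.942, 0.166, -0.292).
The plane normal is n = v₁ × v₂ ∝ (0.198, -0.339, 0.444).
True dip = arccos(n_z / |n|) = arccos(0.7490) = 41.5°.
Dip direction = atan2(0.198, -0.339) = 150° (azimuth of n's horizontal projection).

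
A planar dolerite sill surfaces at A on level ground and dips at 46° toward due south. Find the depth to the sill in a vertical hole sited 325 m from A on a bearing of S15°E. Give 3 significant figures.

The hole lies 15° from the dip direction, so the down-dip offset is 325 × cos 15° = 313.93 m.
Depth = down-dip offset × tan(dip) = 313.93 × tan 46° = 313.93 × 1.0355
Depth = 325.08 m

325 m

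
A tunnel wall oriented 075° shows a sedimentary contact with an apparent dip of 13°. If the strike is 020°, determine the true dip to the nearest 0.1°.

15.7°

β = acute angle between strike 020° and section 075° = 55°.
tan δ = tan α / sin β = tan 13° / sin 55° = 0.2309 / 0.8192 = 0.2818
true dip = arctan 0.2818 = 15.74°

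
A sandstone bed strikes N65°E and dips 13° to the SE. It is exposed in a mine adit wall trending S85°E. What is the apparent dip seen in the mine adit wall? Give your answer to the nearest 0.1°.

6.6°

The strike is N65°E and the section trends S85°E; the acute angle between them is β = 30°.
tan α = tan 13° × sin 30° = 0.2309 × 0.5000 = 0.1154
α = arctan(0.1154) = 6.58°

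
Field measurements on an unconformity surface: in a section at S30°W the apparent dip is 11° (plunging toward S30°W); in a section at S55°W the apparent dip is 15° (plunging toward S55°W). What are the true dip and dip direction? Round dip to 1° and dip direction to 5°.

true dip 16°, dip direction 260°

Each apparent-dip line lies in the plane. As unit vectors (x east, y north, z up), v₁ plunges 11°→S30°W and v₂ plunges 15°→S55°W.
Cross product v₁ × v₂ gives the pole to the plane: n ∝ (-0.114, -0.024, 0.401).
Dip δ = arctan(|n_h|/n_z) = arctan(0.117/0.401) = 16.2°.
Dip direction = atan2(-0.114, -0.024) = 258° (azimuth of n's horizontal projection).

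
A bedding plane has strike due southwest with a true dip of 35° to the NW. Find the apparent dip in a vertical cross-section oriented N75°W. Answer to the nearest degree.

Angle between strike (due southwest) and section (N75°W): β = 60°.
tan α = tan 35° × sin 60° = 0.7002 × 0.8660 = 0.6064
α = arctan(0.6064) = 31.23°

31°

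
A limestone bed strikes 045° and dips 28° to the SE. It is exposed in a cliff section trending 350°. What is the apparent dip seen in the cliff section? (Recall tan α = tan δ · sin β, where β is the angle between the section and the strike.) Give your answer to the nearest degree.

The strike is 045° and the section trends 350°; the acute angle between them is β = 55°.
tan(apparent dip) = tan 28° · sin 55° = 0.4356
apparent dip = arctan 0.4356 = 23.54°

24°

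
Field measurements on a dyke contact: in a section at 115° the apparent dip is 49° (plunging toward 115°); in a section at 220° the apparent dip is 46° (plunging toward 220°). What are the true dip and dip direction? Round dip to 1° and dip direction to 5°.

true dip 61°, dip direction 165°

Each apparent-dip line lies in the plane. As unit vectors (x east, y north, z up), v₁ plunges 49°→115° and v₂ plunges 46°→220°.
The plane normal is n = v₁ × v₂ ∝ (0.202, -0.765, 0.440).
True dip = arccos(n_z / |n|) = arccos(0.4863) = 60.9°.
Dip direction = azimuth of (n_x, n_y) = atan2(0.202, -0.765) = 165°.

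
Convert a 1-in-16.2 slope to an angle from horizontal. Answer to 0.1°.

tan θ = 1/16.2 = 0.0617
θ = arctan(0.0617) = 3.53°

3.5°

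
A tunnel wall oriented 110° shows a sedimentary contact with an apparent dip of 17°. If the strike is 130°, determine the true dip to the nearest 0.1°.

41.8°

The section is 20° from the strike.
tan δ = tan α / sin β = tan 17° / sin 20° = 0.3057 / 0.3420 = 0.8939
true dip = arctan 0.8939 = 41.79°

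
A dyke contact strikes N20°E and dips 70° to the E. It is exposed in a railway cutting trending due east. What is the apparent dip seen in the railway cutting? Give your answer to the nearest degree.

69°

The section lies 70° from the strike.
tan(apparent dip) = tan 70° · sin 70° = 2.5818
α = arctan(2.5818) = 68.83°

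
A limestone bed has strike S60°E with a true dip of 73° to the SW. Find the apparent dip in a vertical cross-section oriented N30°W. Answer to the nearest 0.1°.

58.6°

Angle between strike (S60°E) and section (N30°W): β = 30°.
tan(apparent dip) = tan 73° · sin 30° = 1.6354
α = arctan(1.6354) = 58.56°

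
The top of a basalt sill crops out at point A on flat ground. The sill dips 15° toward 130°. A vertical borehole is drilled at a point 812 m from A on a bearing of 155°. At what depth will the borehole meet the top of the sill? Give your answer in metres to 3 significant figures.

The hole lies 25° from the dip direction, so the down-dip offset is 812 × cos 25° = 735.92 m.
Depth = down-dip offset × tan(dip) = 735.92 × tan 15° = 735.92 × 0.2679
Depth = 197.19 m

197 m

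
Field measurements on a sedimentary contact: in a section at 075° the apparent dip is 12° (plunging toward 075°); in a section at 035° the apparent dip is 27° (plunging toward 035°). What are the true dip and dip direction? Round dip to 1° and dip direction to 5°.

true dip 30°, dip direction 005°

Represent each trace as a vector plunging at its apparent dip toward its trend (east-north-up frame): v₁ = (0.945, 0.253, -0.208), v₂ = (0.511, 0.730, -0.454).
n = v₁ × v₂ = (0.037, 0.323, 0.560) (taken with n_z > 0).
True dip = arccos(n_z / |n|) = arccos(0.8651) = 30.1°.
The horizontal component of n points toward azimuth atan2(n_x, n_y) = 7°, the dip direction.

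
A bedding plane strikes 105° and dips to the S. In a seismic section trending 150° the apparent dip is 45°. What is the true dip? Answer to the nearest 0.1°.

The section is 45° from the strike.
tan δ = tan α / sin β = tan 45° / sin 45° = 1.0000 / 0.7071 = 1.4142
true dip = arctan 1.4142 = 54.74°

54.7°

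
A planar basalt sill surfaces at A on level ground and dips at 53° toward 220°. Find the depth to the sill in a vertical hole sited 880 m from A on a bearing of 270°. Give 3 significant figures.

751 m

The hole lies 50° from the dip direction, so the down-dip offset is 880 × cos 50° = 565.65 m.
Depth = down-dip offset × tan(dip) = 565.65 × tan 53° = 565.65 × 1.3270
Depth = 750.65 m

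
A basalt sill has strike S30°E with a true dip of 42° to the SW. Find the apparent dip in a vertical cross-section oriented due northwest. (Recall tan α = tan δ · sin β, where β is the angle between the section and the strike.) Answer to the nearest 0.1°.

13.1°

The strike is S30°E and the section trends due northwest; the acute angle between them is β = 15°.
tan α = tan 42° × sin 15° = 0.9004 × 0.2588 = 0.2330
α = arctan(0.2330) = 13.12°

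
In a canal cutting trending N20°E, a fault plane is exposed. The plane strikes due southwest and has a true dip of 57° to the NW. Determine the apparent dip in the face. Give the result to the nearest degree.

The strike is due southwest and the section trends N20°E; the acute angle between them is β = 25°.
tan α = tan 57° × sin 25° = 1.5399 × 0.4226 = 0.6508
apparent dip = arctan 0.6508 = 33.06°

33°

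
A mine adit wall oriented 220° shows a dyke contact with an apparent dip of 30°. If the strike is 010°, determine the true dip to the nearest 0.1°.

49.1°

β = acute angle between strike 010° and section 220° = 30°.
tan δ = tan α / sin β = tan 30° / sin 30° = 0.5774 / 0.5000 = 1.1547
δ = arctan(1.1547) = 49.11°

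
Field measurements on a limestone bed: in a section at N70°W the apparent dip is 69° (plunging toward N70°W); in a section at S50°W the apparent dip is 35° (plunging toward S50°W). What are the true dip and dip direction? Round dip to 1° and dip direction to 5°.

The two traces are lines in the plane: v₁ = (sin 290°·cos 69°, cos 290°·cos 69°, −sin 69°), v₂ = (sin 230°·cos 35°, cos 230°·cos 35°, −sin 35°).
The plane normal is n = v₁ × v₂ ∝ (-0.562, 0.393, 0.254).
tan δ = √(n_x²+n_y²)/n_z = 0.685/0.254, so δ = 69.7°.
The horizontal component of n points toward azimuth atan2(n_x, n_y) = 305°, the dip direction.

true dip 70°, dip direction 305°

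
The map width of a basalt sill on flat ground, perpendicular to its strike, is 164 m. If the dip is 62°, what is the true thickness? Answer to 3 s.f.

145 m

True thickness t = w · sin(dip) = 164 × sin 62°
t = 164 × 0.8829 = 144.803 m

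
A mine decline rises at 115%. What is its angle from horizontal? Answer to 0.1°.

tan θ = 115/100 = 1.1500
θ = arctan(1.1500) = 48.99°

49.0°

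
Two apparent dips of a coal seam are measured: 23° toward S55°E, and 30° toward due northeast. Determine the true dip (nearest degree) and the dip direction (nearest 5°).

Represent each trace as a vector plunging at its apparent dip toward its trend (east-north-up frame): v₁ = (0.754, -0.528, -0.391), v₂ = (0.612, 0.612, -0.500).
n = v₁ × v₂ = (0.503, 0.138, 0.785) (taken with n_z > 0).
Dip δ = arctan(|n_h|/n_z) = arctan(0.522/0.785) = 33.6°.
The horizontal component of n points toward azimuth atan2(n_x, n_y) = 75°, the dip direction.

true dip 34°, dip direction 075°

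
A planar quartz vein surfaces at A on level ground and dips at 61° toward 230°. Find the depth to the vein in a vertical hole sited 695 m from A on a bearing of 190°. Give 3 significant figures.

960 m

The hole lies 40° from the dip direction, so the down-dip offset is 695 × cos 40° = 532.40 m.
Depth = down-dip offset × tan(dip) = 532.40 × tan 61° = 532.40 × 1.8040
Depth = 960.48 m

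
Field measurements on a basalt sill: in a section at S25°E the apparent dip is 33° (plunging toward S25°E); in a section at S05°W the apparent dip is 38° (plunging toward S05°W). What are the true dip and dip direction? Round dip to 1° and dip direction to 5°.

Each apparent-dip line lies in the plane. As unit vectors (x east, y north, z up), v₁ plunges 33°→S25°E and v₂ plunges 38°→S05°W.
The plane normal is n = v₁ × v₂ ∝ (-0.040, -0.256, 0.330).
Dip δ = arctan(|n_h|/n_z) = arctan(0.259/0.330) = 38.1°.
Dip direction = atan2(-0.040, -0.256) = 189° (azimuth of n's horizontal projection).

true dip 38°, dip direction 190°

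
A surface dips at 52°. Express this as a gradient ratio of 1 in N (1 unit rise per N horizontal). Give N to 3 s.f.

1 in 0.781

1 : N means tan θ = 1/N, so N = 1/tan 52° = 1/1.2799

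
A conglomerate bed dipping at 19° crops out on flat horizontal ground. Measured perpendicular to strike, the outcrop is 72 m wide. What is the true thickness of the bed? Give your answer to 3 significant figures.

True thickness t = w · sin(dip) = 72 × sin 19°
t = 72 × 0.3256 = 23.441 m

23.4 m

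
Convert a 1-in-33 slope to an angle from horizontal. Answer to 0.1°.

1.7°

tan θ = 1/33 = 0.0303
θ = arctan(0.0303) = 1.74°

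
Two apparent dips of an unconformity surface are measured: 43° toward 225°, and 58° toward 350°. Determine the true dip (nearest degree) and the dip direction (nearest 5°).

true dip 70°, dip direction 295°

Each apparent-dip line lies in the plane. As unit vectors (x east, y north, z up), v₁ plunges 43°→225° and v₂ plunges 58°→350°.
n = v₁ × v₂ = (-0.794, 0.376, 0.317) (taken with n_z > 0).
True dip = arccos(n_z / |n|) = arccos(0.3397) = 70.1°.
Dip direction = azimuth of (n_x, n_y) = atan2(-0.794, 0.376) = 295°.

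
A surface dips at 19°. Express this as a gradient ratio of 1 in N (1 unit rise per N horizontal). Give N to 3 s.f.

1 in 2.90

1 : N means tan θ = 1/N, so N = 1/tan 19° = 1/0.3443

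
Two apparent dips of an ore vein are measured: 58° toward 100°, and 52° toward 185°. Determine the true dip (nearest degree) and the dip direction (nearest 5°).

The two traces are lines in the plane: v₁ = (sin 100°·cos 58°, cos 100°·cos 58°, −sin 58°), v₂ = (sin 185°·cos 52°, cos 185°·cos 52°, −sin 52°).
The plane normal is n = v₁ × v₂ ∝ (0.448, -0.457, 0.325).
True dip = arccos(n_z / |n|) = arccos(0.4531) = 63.1°.
The horizontal component of n points toward azimuth atan2(n_x, n_y) = 136°, the dip direction.

true dip 63°, dip direction 135°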